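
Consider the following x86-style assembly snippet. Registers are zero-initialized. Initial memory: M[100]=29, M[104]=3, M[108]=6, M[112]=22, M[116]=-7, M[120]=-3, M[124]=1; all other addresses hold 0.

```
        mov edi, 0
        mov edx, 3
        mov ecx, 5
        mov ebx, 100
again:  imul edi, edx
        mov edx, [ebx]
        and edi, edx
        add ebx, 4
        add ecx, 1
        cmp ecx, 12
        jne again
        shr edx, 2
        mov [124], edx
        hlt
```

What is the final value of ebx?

128

after mov edi, 0: edi=0
after mov edx, 3: edx=3
after mov ecx, 5: ecx=5
after mov ebx, 100: ebx=100
after imul edi, edx: edi=0*3=0
after mov edx, [ebx]: edx=M[100]=29
after and edi, edx: edi=0&29=0
after add ebx, 4: ebx=100+4=104
after add ecx, 1: ecx=5+1=6
cmp ecx, 12  (cmp 6,12)
jne again: taken
after imul edi, edx: edi=0*29=0
after mov edx, [ebx]: edx=M[104]=3
after and edi, edx: edi=0&3=0
after add ebx, 4: ebx=104+4=108
after add ecx, 1: ecx=6+1=7
cmp ecx, 12  (cmp 7,12)
jne again: taken
after imul edi, edx: edi=0*3=0
after mov edx, [ebx]: edx=M[108]=6
after and edi, edx: edi=0&6=0
after add ebx, 4: ebx=108+4=112
after add ecx, 1: ecx=7+1=8
cmp ecx, 12  (cmp 8,12)
jne again: taken
after imul edi, edx: edi=0*6=0
after mov edx, [ebx]: edx=M[112]=22
after and edi, edx: edi=0&22=0
after add ebx, 4: ebx=112+4=116
after add ecx, 1: ecx=8+1=9
cmp ecx, 12  (cmp 9,12)
jne again: taken
after imul edi, edx: edi=0*22=0
after mov edx, [ebx]: edx=M[116]=-7
after and edi, edx: edi=0&(-7)=0
after add ebx, 4: ebx=116+4=120
after add ecx, 1: ecx=9+1=10
cmp ecx, 12  (cmp 10,12)
jne again: taken
after imul edi, edx: edi=0*(-7)=0
after mov edx, [ebx]: edx=M[120]=-3
after and edi, edx: edi=0&(-3)=0
after add ebx, 4: ebx=120+4=124
after add ecx, 1: ecx=10+1=11
cmp ecx, 12  (cmp 11,12)
jne again: taken
after imul edi, edx: edi=0*(-3)=0
after mov edx, [ebx]: edx=M[124]=1
after and edi, edx: edi=0&1=0
after add ebx, 4: ebx=124+4=128
after add ecx, 1: ecx=11+1=12
cmp ecx, 12  (cmp 12,12)
jne again: not taken
after shr edx, 2: edx=1>>2=0
mov [124], edx → M[124]=0
halt.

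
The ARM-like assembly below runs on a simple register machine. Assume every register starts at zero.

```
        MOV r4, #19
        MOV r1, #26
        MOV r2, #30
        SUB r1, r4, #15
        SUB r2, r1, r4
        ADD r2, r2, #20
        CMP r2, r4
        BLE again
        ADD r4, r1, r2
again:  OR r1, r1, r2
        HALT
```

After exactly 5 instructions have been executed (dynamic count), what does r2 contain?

-15

MOV r4, #19 → r4=19
MOV r1, #26 → r1=26
MOV r2, #30 → r2=30
SUB r1, r4, #15 → r1=19-15=4
SUB r2, r1, r4 → r2=4-19=-15
After step 5: r2 = -15.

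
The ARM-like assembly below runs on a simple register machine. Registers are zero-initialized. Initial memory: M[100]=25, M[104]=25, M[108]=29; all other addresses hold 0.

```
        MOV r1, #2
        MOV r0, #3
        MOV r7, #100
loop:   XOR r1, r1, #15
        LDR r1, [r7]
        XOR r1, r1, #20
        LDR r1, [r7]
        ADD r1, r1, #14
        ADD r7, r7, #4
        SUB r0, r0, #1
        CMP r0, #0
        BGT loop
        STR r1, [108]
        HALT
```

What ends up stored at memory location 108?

r1=2
r0=3
r7=100
r1=2^15=13
r1=M[100]=25
r1=25^20=13
r1=M[100]=25
r1=25+14=39
r7=100+4=104
r0=3-1=2
CMP r0, #0  (cmp 2,0)
BGT loop: taken
r1=39^15=40
r1=M[104]=25
r1=25^20=13
r1=M[104]=25
r1=25+14=39
r7=104+4=108
r0=2-1=1
CMP r0, #0  (cmp 1,0)
BGT loop: taken
r1=39^15=40
r1=M[108]=29
r1=29^20=9
r1=M[108]=29
r1=29+14=43
r7=108+4=112
r0=1-1=0
CMP r0, #0  (cmp 0,0)
BGT loop: not taken
STR r1, [108] → M[108]=43
halt.

43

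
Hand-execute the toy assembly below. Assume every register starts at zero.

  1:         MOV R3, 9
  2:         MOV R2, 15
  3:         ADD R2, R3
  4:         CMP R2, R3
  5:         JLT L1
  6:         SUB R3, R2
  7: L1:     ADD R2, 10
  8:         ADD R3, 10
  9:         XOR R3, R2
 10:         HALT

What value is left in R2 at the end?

34

after MOV R3, 9: R3=9
after MOV R2, 15: R2=15
after ADD R2, R3: R2=15+9=24
CMP R2, R3  (cmp 24,9)
JLT L1: not taken
after SUB R3, R2: R3=9-24=-15
after ADD R2, 10: R2=24+10=34
after ADD R3, 10: R3=(-15)+10=-5
after XOR R3, R2: R3=(-5)^34=-39
halt.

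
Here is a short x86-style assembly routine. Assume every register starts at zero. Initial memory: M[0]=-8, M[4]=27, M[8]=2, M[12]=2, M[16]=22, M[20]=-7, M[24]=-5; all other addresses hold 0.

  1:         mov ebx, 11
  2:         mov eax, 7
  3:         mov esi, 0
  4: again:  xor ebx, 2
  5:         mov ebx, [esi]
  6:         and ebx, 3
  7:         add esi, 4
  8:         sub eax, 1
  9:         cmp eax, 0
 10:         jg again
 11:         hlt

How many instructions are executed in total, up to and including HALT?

ebx=11
eax=7
esi=0
ebx=11^2=9
ebx=M[0]=-8
ebx=(-8)&3=0
esi=0+4=4
eax=7-1=6
cmp eax, 0  (cmp 6,0)
jg again: taken
ebx=0^2=2
ebx=M[4]=27
ebx=27&3=3
esi=4+4=8
eax=6-1=5
cmp eax, 0  (cmp 5,0)
jg again: taken
ebx=3^2=1
ebx=M[8]=2
ebx=2&3=2
esi=8+4=12
eax=5-1=4
cmp eax, 0  (cmp 4,0)
jg again: taken
ebx=2^2=0
ebx=M[12]=2
ebx=2&3=2
esi=12+4=16
eax=4-1=3
cmp eax, 0  (cmp 3,0)
jg again: taken
ebx=2^2=0
ebx=M[16]=22
ebx=22&3=2
esi=16+4=20
eax=3-1=2
cmp eax, 0  (cmp 2,0)
jg again: taken
ebx=2^2=0
ebx=M[20]=-7
ebx=(-7)&3=1
esi=20+4=24
eax=2-1=1
cmp eax, 0  (cmp 1,0)
jg again: taken
ebx=1^2=3
ebx=M[24]=-5
ebx=(-5)&3=3
esi=24+4=28
eax=1-1=0
cmp eax, 0  (cmp 0,0)
jg again: not taken
halt.
Total executed instructions: 53.

53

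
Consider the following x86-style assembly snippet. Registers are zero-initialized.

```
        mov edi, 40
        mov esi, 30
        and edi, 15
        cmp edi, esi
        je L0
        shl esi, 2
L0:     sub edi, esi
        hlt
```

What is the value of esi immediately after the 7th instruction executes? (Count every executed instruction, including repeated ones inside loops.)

after mov edi, 40: edi=40
after mov esi, 30: esi=30
after and edi, 15: edi=40&15=8
cmp edi, esi  (cmp 8,30)
je L0: not taken
after shl esi, 2: esi=30<<2=120
after sub edi, esi: edi=8-120=-112
After step 7: esi = 120.

120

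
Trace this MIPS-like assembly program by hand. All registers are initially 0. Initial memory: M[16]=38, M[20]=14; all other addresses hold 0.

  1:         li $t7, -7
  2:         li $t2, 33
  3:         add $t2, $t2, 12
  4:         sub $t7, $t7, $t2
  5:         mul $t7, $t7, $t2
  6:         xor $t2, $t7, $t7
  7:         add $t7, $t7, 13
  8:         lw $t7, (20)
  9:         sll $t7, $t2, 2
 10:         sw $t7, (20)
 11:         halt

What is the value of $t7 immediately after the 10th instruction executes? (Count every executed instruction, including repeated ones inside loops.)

0

li $t7, -7 → $t7=-7
li $t2, 33 → $t2=33
add $t2, $t2, 12 → $t2=33+12=45
sub $t7, $t7, $t2 → $t7=(-7)-45=-52
mul $t7, $t7, $t2 → $t7=(-52)*45=-2340
xor $t2, $t7, $t7 → $t2=(-2340)^(-2340)=0
add $t7, $t7, 13 → $t7=(-2340)+13=-2327
lw $t7, (20) → $t7=M[20]=14
sll $t7, $t2, 2 → $t7=0<<2=0
sw $t7, (20) → M[20]=0
After step 10: $t7 = 0.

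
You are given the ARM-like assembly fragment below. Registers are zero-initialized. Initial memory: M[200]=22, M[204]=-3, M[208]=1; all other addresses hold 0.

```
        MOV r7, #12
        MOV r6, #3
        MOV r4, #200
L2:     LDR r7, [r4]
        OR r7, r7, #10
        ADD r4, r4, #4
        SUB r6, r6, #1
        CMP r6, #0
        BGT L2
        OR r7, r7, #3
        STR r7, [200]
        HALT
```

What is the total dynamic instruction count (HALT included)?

24

MOV r7, #12 → r7=12
MOV r6, #3 → r6=3
MOV r4, #200 → r4=200
LDR r7, [r4] → r7=M[200]=22
OR r7, r7, #10 → r7=22|10=30
ADD r4, r4, #4 → r4=200+4=204
SUB r6, r6, #1 → r6=3-1=2
CMP r6, #0  (cmp 2,0)
BGT L2: taken
LDR r7, [r4] → r7=M[204]=-3
OR r7, r7, #10 → r7=(-3)|10=-1
ADD r4, r4, #4 → r4=204+4=208
SUB r6, r6, #1 → r6=2-1=1
CMP r6, #0  (cmp 1,0)
BGT L2: taken
LDR r7, [r4] → r7=M[208]=1
OR r7, r7, #10 → r7=1|10=11
ADD r4, r4, #4 → r4=208+4=212
SUB r6, r6, #1 → r6=1-1=0
CMP r6, #0  (cmp 0,0)
BGT L2: not taken
OR r7, r7, #3 → r7=11|3=11
STR r7, [200] → M[200]=11
halt.
Total executed instructions: 24.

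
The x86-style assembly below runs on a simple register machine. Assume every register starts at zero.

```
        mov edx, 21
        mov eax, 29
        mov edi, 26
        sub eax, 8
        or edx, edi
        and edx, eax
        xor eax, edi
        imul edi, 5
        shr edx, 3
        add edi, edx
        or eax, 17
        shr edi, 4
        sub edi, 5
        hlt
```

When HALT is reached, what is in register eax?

edx=21
eax=29
edi=26
eax=29-8=21
edx=21|26=31
edx=31&21=21
eax=21^26=15
edi=26*5=130
edx=21>>3=2
edi=130+2=132
eax=15|17=31
edi=132>>4=8
edi=8-5=3
halt.

31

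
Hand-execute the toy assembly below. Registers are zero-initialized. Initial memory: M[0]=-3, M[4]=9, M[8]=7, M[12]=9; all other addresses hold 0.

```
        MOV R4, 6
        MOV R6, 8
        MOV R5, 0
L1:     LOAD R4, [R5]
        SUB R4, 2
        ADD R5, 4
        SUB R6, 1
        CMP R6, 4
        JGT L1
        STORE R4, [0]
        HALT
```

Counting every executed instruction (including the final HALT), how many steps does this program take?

MOV R4, 6 → R4=6
MOV R6, 8 → R6=8
MOV R5, 0 → R5=0
LOAD R4, [R5] → R4=M[0]=-3
SUB R4, 2 → R4=(-3)-2=-5
ADD R5, 4 → R5=0+4=4
SUB R6, 1 → R6=8-1=7
CMP R6, 4  (cmp 7,4)
JGT L1: taken
LOAD R4, [R5] → R4=M[4]=9
SUB R4, 2 → R4=9-2=7
ADD R5, 4 → R5=4+4=8
SUB R6, 1 → R6=7-1=6
CMP R6, 4  (cmp 6,4)
JGT L1: taken
LOAD R4, [R5] → R4=M[8]=7
SUB R4, 2 → R4=7-2=5
ADD R5, 4 → R5=8+4=12
SUB R6, 1 → R6=6-1=5
CMP R6, 4  (cmp 5,4)
JGT L1: taken
LOAD R4, [R5] → R4=M[12]=9
SUB R4, 2 → R4=9-2=7
ADD R5, 4 → R5=12+4=16
SUB R6, 1 → R6=5-1=4
CMP R6, 4  (cmp 4,4)
JGT L1: not taken
STORE R4, [0] → M[0]=7
halt.
Total executed instructions: 29.

29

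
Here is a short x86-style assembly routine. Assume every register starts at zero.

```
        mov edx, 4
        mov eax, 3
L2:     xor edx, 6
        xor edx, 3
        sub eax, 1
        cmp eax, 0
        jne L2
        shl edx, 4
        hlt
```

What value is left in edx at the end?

edx=4
eax=3
edx=4^6=2
edx=2^3=1
eax=3-1=2
cmp eax, 0  (cmp 2,0)
jne L2: taken
edx=1^6=7
edx=7^3=4
eax=2-1=1
cmp eax, 0  (cmp 1,0)
jne L2: taken
edx=4^6=2
edx=2^3=1
eax=1-1=0
cmp eax, 0  (cmp 0,0)
jne L2: not taken
edx=1<<4=16
halt.

16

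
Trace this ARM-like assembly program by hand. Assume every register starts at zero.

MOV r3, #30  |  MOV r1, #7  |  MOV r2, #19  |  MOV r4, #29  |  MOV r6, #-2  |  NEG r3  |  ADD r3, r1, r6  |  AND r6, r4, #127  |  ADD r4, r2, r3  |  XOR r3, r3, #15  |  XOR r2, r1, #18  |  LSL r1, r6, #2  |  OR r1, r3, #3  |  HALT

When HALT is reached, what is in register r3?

10

r3=30
r1=7
r2=19
r4=29
r6=-2
r3=-(30)=-30
r3=7+(-2)=5
r6=29&127=29
r4=19+5=24
r3=5^15=10
r2=7^18=21
r1=29<<2=116
r1=10|3=11
halt.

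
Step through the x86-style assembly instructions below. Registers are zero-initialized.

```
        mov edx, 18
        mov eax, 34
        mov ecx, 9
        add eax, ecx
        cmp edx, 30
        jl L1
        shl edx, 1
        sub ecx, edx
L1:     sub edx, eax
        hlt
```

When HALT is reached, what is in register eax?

43

mov edx, 18 → edx=18
mov eax, 34 → eax=34
mov ecx, 9 → ecx=9
add eax, ecx → eax=34+9=43
cmp edx, 30  (cmp 18,30)
jl L1: taken
sub edx, eax → edx=18-43=-25
halt.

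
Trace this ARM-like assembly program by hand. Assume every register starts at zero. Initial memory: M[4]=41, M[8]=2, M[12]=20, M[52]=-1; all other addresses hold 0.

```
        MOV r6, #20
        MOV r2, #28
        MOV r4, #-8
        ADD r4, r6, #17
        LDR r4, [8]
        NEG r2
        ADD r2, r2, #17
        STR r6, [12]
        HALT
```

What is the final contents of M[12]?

20

r6=20
r2=28
r4=-8
r4=20+17=37
r4=M[8]=2
r2=-(28)=-28
r2=(-28)+17=-11
STR r6, [12] → M[12]=20
halt.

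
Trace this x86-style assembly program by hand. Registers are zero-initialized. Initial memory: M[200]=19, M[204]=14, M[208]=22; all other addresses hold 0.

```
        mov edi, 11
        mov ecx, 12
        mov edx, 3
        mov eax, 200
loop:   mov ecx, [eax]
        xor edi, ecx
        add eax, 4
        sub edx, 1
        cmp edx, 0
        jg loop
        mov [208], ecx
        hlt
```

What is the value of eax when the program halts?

after mov edi, 11: edi=11
after mov ecx, 12: ecx=12
after mov edx, 3: edx=3
after mov eax, 200: eax=200
after mov ecx, [eax]: ecx=M[200]=19
after xor edi, ecx: edi=11^19=24
after add eax, 4: eax=200+4=204
after sub edx, 1: edx=3-1=2
cmp edx, 0  (cmp 2,0)
jg loop: taken
after mov ecx, [eax]: ecx=M[204]=14
after xor edi, ecx: edi=24^14=22
after add eax, 4: eax=204+4=208
after sub edx, 1: edx=2-1=1
cmp edx, 0  (cmp 1,0)
jg loop: taken
after mov ecx, [eax]: ecx=M[208]=22
after xor edi, ecx: edi=22^22=0
after add eax, 4: eax=208+4=212
after sub edx, 1: edx=1-1=0
cmp edx, 0  (cmp 0,0)
jg loop: not taken
mov [208], ecx → M[208]=22
halt.

212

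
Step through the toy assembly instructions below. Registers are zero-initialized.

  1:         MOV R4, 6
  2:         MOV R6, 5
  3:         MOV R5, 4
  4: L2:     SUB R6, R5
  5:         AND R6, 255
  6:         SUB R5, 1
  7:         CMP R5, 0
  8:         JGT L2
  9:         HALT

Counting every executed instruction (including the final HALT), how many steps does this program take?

24

R4=6
R6=5
R5=4
R6=5-4=1
R6=1&255=1
R5=4-1=3
CMP R5, 0  (cmp 3,0)
JGT L2: taken
R6=1-3=-2
R6=(-2)&255=254
R5=3-1=2
CMP R5, 0  (cmp 2,0)
JGT L2: taken
R6=254-2=252
R6=252&255=252
R5=2-1=1
CMP R5, 0  (cmp 1,0)
JGT L2: taken
R6=252-1=251
R6=251&255=251
R5=1-1=0
CMP R5, 0  (cmp 0,0)
JGT L2: not taken
halt.
Total executed instructions: 24.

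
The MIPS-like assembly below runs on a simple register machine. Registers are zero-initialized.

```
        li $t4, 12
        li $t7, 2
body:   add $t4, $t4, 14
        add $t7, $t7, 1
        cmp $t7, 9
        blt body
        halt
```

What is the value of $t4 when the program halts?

110

li $t4, 12 → $t4=12
li $t7, 2 → $t7=2
add $t4, $t4, 14 → $t4=12+14=26
add $t7, $t7, 1 → $t7=2+1=3
cmp $t7, 9  (cmp 3,9)
blt body: taken
add $t4, $t4, 14 → $t4=26+14=40
add $t7, $t7, 1 → $t7=3+1=4
cmp $t7, 9  (cmp 4,9)
blt body: taken
add $t4, $t4, 14 → $t4=40+14=54
add $t7, $t7, 1 → $t7=4+1=5
cmp $t7, 9  (cmp 5,9)
blt body: taken
add $t4, $t4, 14 → $t4=54+14=68
add $t7, $t7, 1 → $t7=5+1=6
cmp $t7, 9  (cmp 6,9)
blt body: taken
add $t4, $t4, 14 → $t4=68+14=82
add $t7, $t7, 1 → $t7=6+1=7
cmp $t7, 9  (cmp 7,9)
blt body: taken
add $t4, $t4, 14 → $t4=82+14=96
add $t7, $t7, 1 → $t7=7+1=8
cmp $t7, 9  (cmp 8,9)
blt body: taken
add $t4, $t4, 14 → $t4=96+14=110
add $t7, $t7, 1 → $t7=8+1=9
cmp $t7, 9  (cmp 9,9)
blt body: not taken
halt.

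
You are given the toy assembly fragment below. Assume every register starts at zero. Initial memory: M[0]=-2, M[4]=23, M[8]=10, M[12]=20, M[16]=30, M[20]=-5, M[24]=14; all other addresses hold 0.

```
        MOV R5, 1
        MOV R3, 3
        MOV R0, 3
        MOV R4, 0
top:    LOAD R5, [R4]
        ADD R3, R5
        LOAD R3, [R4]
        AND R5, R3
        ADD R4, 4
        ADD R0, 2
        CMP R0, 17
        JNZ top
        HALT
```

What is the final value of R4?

28

R5=1
R3=3
R0=3
R4=0
R5=M[0]=-2
R3=3+(-2)=1
R3=M[0]=-2
R5=(-2)&(-2)=-2
R4=0+4=4
R0=3+2=5
CMP R0, 17  (cmp 5,17)
JNZ top: taken
R5=M[4]=23
R3=(-2)+23=21
R3=M[4]=23
R5=23&23=23
R4=4+4=8
R0=5+2=7
CMP R0, 17  (cmp 7,17)
JNZ top: taken
R5=M[8]=10
R3=23+10=33
R3=M[8]=10
R5=10&10=10
R4=8+4=12
R0=7+2=9
CMP R0, 17  (cmp 9,17)
JNZ top: taken
R5=M[12]=20
R3=10+20=30
R3=M[12]=20
R5=20&20=20
R4=12+4=16
R0=9+2=11
CMP R0, 17  (cmp 11,17)
JNZ top: taken
R5=M[16]=30
R3=20+30=50
R3=M[16]=30
R5=30&30=30
R4=16+4=20
R0=11+2=13
CMP R0, 17  (cmp 13,17)
JNZ top: taken
R5=M[20]=-5
R3=30+(-5)=25
R3=M[20]=-5
R5=(-5)&(-5)=-5
R4=20+4=24
R0=13+2=15
CMP R0, 17  (cmp 15,17)
JNZ top: taken
R5=M[24]=14
R3=(-5)+14=9
R3=M[24]=14
R5=14&14=14
R4=24+4=28
R0=15+2=17
CMP R0, 17  (cmp 17,17)
JNZ top: not taken
halt.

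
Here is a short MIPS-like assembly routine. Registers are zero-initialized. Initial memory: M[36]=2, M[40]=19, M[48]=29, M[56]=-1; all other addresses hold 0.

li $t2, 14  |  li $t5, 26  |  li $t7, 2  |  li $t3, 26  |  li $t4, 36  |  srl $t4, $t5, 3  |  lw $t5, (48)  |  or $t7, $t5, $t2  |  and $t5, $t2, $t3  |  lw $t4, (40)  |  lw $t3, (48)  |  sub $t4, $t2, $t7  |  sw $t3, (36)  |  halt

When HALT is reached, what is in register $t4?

-17

$t2=14
$t5=26
$t7=2
$t3=26
$t4=36
$t4=26>>3=3
$t5=M[48]=29
$t7=29|14=31
$t5=14&26=10
$t4=M[40]=19
$t3=M[48]=29
$t4=14-31=-17
sw $t3, (36) → M[36]=29
halt.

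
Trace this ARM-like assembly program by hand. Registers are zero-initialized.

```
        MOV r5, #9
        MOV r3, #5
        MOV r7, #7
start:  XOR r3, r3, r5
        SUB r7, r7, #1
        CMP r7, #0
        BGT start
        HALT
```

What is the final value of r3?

12

r5=9
r3=5
r7=7
r3=5^9=12
r7=7-1=6
CMP r7, #0  (cmp 6,0)
BGT start: taken
r3=12^9=5
r7=6-1=5
CMP r7, #0  (cmp 5,0)
BGT start: taken
r3=5^9=12
r7=5-1=4
CMP r7, #0  (cmp 4,0)
BGT start: taken
r3=12^9=5
r7=4-1=3
CMP r7, #0  (cmp 3,0)
BGT start: taken
r3=5^9=12
r7=3-1=2
CMP r7, #0  (cmp 2,0)
BGT start: taken
r3=12^9=5
r7=2-1=1
CMP r7, #0  (cmp 1,0)
BGT start: taken
r3=5^9=12
r7=1-1=0
CMP r7, #0  (cmp 0,0)
BGT start: not taken
halt.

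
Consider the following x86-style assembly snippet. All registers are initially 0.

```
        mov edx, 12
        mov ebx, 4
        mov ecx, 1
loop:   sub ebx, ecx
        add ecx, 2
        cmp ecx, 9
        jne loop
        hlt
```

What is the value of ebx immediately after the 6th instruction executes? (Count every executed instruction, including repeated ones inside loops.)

3

after mov edx, 12: edx=12
after mov ebx, 4: ebx=4
after mov ecx, 1: ecx=1
after sub ebx, ecx: ebx=4-1=3
after add ecx, 2: ecx=1+2=3
cmp ecx, 9  (cmp 3,9)
After step 6: ebx = 3.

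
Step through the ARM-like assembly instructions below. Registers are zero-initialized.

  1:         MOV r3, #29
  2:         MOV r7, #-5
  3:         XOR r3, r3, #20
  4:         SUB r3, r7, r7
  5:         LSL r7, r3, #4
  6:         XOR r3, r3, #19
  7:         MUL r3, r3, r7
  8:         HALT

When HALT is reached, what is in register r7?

0

r3=29
r7=-5
r3=29^20=9
r3=(-5)-(-5)=0
r7=0<<4=0
r3=0^19=19
r3=19*0=0
halt.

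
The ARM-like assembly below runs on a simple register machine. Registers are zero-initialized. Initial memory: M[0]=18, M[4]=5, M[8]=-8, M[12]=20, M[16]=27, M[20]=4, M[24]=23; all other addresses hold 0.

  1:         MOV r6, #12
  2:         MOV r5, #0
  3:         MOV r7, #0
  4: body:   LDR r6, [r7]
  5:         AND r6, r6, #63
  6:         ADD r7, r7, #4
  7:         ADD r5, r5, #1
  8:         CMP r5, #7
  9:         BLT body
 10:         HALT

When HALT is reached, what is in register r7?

28

after MOV r6, #12: r6=12
after MOV r5, #0: r5=0
after MOV r7, #0: r7=0
after LDR r6, [r7]: r6=M[0]=18
after AND r6, r6, #63: r6=18&63=18
after ADD r7, r7, #4: r7=0+4=4
after ADD r5, r5, #1: r5=0+1=1
CMP r5, #7  (cmp 1,7)
BLT body: taken
after LDR r6, [r7]: r6=M[4]=5
after AND r6, r6, #63: r6=5&63=5
after ADD r7, r7, #4: r7=4+4=8
after ADD r5, r5, #1: r5=1+1=2
CMP r5, #7  (cmp 2,7)
BLT body: taken
after LDR r6, [r7]: r6=M[8]=-8
after AND r6, r6, #63: r6=(-8)&63=56
after ADD r7, r7, #4: r7=8+4=12
after ADD r5, r5, #1: r5=2+1=3
CMP r5, #7  (cmp 3,7)
BLT body: taken
after LDR r6, [r7]: r6=M[12]=20
after AND r6, r6, #63: r6=20&63=20
after ADD r7, r7, #4: r7=12+4=16
after ADD r5, r5, #1: r5=3+1=4
CMP r5, #7  (cmp 4,7)
BLT body: taken
after LDR r6, [r7]: r6=M[16]=27
after AND r6, r6, #63: r6=27&63=27
after ADD r7, r7, #4: r7=16+4=20
after ADD r5, r5, #1: r5=4+1=5
CMP r5, #7  (cmp 5,7)
BLT body: taken
after LDR r6, [r7]: r6=M[20]=4
after AND r6, r6, #63: r6=4&63=4
after ADD r7, r7, #4: r7=20+4=24
after ADD r5, r5, #1: r5=5+1=6
CMP r5, #7  (cmp 6,7)
BLT body: taken
after LDR r6, [r7]: r6=M[24]=23
after AND r6, r6, #63: r6=23&63=23
after ADD r7, r7, #4: r7=24+4=28
after ADD r5, r5, #1: r5=6+1=7
CMP r5, #7  (cmp 7,7)
BLT body: not taken
halt.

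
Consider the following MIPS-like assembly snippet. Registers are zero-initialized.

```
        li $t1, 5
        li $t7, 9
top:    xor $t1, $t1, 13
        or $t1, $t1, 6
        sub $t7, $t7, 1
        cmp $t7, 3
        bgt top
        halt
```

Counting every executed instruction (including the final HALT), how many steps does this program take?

33

$t1=5
$t7=9
$t1=5^13=8
$t1=8|6=14
$t7=9-1=8
cmp $t7, 3  (cmp 8,3)
bgt top: taken
$t1=14^13=3
$t1=3|6=7
$t7=8-1=7
cmp $t7, 3  (cmp 7,3)
bgt top: taken
$t1=7^13=10
$t1=10|6=14
$t7=7-1=6
cmp $t7, 3  (cmp 6,3)
bgt top: taken
$t1=14^13=3
$t1=3|6=7
$t7=6-1=5
cmp $t7, 3  (cmp 5,3)
bgt top: taken
$t1=7^13=10
$t1=10|6=14
$t7=5-1=4
cmp $t7, 3  (cmp 4,3)
bgt top: taken
$t1=14^13=3
$t1=3|6=7
$t7=4-1=3
cmp $t7, 3  (cmp 3,3)
bgt top: not taken
halt.
Total executed instructions: 33.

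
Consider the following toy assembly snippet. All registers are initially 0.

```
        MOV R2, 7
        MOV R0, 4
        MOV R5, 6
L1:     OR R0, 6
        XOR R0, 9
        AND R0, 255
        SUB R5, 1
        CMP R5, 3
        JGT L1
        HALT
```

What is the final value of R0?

R2=7
R0=4
R5=6
R0=4|6=6
R0=6^9=15
R0=15&255=15
R5=6-1=5
CMP R5, 3  (cmp 5,3)
JGT L1: taken
R0=15|6=15
R0=15^9=6
R0=6&255=6
R5=5-1=4
CMP R5, 3  (cmp 4,3)
JGT L1: taken
R0=6|6=6
R0=6^9=15
R0=15&255=15
R5=4-1=3
CMP R5, 3  (cmp 3,3)
JGT L1: not taken
halt.

15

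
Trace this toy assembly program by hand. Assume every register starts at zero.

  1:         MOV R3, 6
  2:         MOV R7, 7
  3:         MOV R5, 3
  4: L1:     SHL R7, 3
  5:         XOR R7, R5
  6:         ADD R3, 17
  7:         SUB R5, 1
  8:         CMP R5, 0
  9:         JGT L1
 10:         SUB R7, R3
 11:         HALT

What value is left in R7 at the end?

3736

MOV R3, 6 → R3=6
MOV R7, 7 → R7=7
MOV R5, 3 → R5=3
SHL R7, 3 → R7=7<<3=56
XOR R7, R5 → R7=56^3=59
ADD R3, 17 → R3=6+17=23
SUB R5, 1 → R5=3-1=2
CMP R5, 0  (cmp 2,0)
JGT L1: taken
SHL R7, 3 → R7=59<<3=472
XOR R7, R5 → R7=472^2=474
ADD R3, 17 → R3=23+17=40
SUB R5, 1 → R5=2-1=1
CMP R5, 0  (cmp 1,0)
JGT L1: taken
SHL R7, 3 → R7=474<<3=3792
XOR R7, R5 → R7=3792^1=3793
ADD R3, 17 → R3=40+17=57
SUB R5, 1 → R5=1-1=0
CMP R5, 0  (cmp 0,0)
JGT L1: not taken
SUB R7, R3 → R7=3793-57=3736
halt.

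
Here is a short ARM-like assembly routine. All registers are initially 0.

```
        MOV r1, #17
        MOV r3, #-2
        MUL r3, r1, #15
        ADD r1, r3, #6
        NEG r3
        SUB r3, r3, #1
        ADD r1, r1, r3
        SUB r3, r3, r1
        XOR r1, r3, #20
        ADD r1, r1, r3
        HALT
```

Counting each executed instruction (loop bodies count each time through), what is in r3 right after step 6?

after MOV r1, #17: r1=17
after MOV r3, #-2: r3=-2
after MUL r3, r1, #15: r3=17*15=255
after ADD r1, r3, #6: r1=255+6=261
after NEG r3: r3=-(255)=-255
after SUB r3, r3, #1: r3=(-255)-1=-256
After step 6: r3 = -256.

-256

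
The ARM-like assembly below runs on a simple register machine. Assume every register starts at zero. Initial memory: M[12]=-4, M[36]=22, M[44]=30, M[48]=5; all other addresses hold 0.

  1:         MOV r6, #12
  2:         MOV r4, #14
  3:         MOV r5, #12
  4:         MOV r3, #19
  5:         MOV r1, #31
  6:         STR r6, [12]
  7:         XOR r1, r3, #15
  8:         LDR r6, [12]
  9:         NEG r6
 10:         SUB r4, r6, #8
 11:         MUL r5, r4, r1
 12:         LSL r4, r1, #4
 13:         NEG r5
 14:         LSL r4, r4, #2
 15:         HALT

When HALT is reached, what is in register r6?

MOV r6, #12 → r6=12
MOV r4, #14 → r4=14
MOV r5, #12 → r5=12
MOV r3, #19 → r3=19
MOV r1, #31 → r1=31
STR r6, [12] → M[12]=12
XOR r1, r3, #15 → r1=19^15=28
LDR r6, [12] → r6=M[12]=12
NEG r6 → r6=-(12)=-12
SUB r4, r6, #8 → r4=(-12)-8=-20
MUL r5, r4, r1 → r5=(-20)*28=-560
LSL r4, r1, #4 → r4=28<<4=448
NEG r5 → r5=-(-560)=560
LSL r4, r4, #2 → r4=448<<2=1792
halt.

-12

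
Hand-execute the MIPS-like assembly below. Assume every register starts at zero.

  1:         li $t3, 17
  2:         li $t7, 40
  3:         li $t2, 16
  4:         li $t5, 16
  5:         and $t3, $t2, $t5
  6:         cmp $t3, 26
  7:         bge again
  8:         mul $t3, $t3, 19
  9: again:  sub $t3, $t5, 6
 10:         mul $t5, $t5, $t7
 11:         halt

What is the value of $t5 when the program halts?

640

$t3=17
$t7=40
$t2=16
$t5=16
$t3=16&16=16
cmp $t3, 26  (cmp 16,26)
bge again: not taken
$t3=16*19=304
$t3=16-6=10
$t5=16*40=640
halt.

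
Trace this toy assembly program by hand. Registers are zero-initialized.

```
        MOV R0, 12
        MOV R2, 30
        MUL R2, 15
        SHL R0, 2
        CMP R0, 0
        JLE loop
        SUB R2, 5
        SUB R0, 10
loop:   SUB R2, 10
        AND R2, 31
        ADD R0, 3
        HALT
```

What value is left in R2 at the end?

MOV R0, 12 → R0=12
MOV R2, 30 → R2=30
MUL R2, 15 → R2=30*15=450
SHL R0, 2 → R0=12<<2=48
CMP R0, 0  (cmp 48,0)
JLE loop: not taken
SUB R2, 5 → R2=450-5=445
SUB R0, 10 → R0=48-10=38
SUB R2, 10 → R2=445-10=435
AND R2, 31 → R2=435&31=19
ADD R0, 3 → R0=38+3=41
halt.

19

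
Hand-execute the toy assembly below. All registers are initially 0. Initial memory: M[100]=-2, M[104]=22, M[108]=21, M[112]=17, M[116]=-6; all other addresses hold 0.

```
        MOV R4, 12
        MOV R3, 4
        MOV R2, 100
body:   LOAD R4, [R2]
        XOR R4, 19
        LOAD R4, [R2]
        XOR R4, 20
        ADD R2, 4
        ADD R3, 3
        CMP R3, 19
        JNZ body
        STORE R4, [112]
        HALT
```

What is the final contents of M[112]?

R4=12
R3=4
R2=100
R4=M[100]=-2
R4=(-2)^19=-19
R4=M[100]=-2
R4=(-2)^20=-22
R2=100+4=104
R3=4+3=7
CMP R3, 19  (cmp 7,19)
JNZ body: taken
R4=M[104]=22
R4=22^19=5
R4=M[104]=22
R4=22^20=2
R2=104+4=108
R3=7+3=10
CMP R3, 19  (cmp 10,19)
JNZ body: taken
R4=M[108]=21
R4=21^19=6
R4=M[108]=21
R4=21^20=1
R2=108+4=112
R3=10+3=13
CMP R3, 19  (cmp 13,19)
JNZ body: taken
R4=M[112]=17
R4=17^19=2
R4=M[112]=17
R4=17^20=5
R2=112+4=116
R3=13+3=16
CMP R3, 19  (cmp 16,19)
JNZ body: taken
R4=M[116]=-6
R4=(-6)^19=-23
R4=M[116]=-6
R4=(-6)^20=-18
R2=116+4=120
R3=16+3=19
CMP R3, 19  (cmp 19,19)
JNZ body: not taken
STORE R4, [112] → M[112]=-18
halt.

-18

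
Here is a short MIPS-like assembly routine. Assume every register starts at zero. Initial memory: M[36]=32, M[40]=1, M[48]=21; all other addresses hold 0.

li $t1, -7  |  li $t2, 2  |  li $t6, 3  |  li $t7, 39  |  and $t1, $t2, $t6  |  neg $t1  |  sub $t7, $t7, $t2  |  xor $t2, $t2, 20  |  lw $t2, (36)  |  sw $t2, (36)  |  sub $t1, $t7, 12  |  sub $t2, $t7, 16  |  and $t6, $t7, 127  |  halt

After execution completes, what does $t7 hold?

37

li $t1, -7 → $t1=-7
li $t2, 2 → $t2=2
li $t6, 3 → $t6=3
li $t7, 39 → $t7=39
and $t1, $t2, $t6 → $t1=2&3=2
neg $t1 → $t1=-(2)=-2
sub $t7, $t7, $t2 → $t7=39-2=37
xor $t2, $t2, 20 → $t2=2^20=22
lw $t2, (36) → $t2=M[36]=32
sw $t2, (36) → M[36]=32
sub $t1, $t7, 12 → $t1=37-12=25
sub $t2, $t7, 16 → $t2=37-16=21
and $t6, $t7, 127 → $t6=37&127=37
halt.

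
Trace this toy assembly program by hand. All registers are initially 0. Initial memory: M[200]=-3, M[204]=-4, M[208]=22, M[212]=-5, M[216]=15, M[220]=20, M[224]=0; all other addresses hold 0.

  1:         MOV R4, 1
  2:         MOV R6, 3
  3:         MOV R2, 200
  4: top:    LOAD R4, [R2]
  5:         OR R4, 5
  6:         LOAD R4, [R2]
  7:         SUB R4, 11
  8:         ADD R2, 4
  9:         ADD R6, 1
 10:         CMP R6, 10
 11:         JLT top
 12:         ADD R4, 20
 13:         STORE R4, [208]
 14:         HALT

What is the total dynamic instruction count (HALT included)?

62

MOV R4, 1 → R4=1
MOV R6, 3 → R6=3
MOV R2, 200 → R2=200
LOAD R4, [R2] → R4=M[200]=-3
OR R4, 5 → R4=(-3)|5=-3
LOAD R4, [R2] → R4=M[200]=-3
SUB R4, 11 → R4=(-3)-11=-14
ADD R2, 4 → R2=200+4=204
ADD R6, 1 → R6=3+1=4
CMP R6, 10  (cmp 4,10)
JLT top: taken
LOAD R4, [R2] → R4=M[204]=-4
OR R4, 5 → R4=(-4)|5=-3
LOAD R4, [R2] → R4=M[204]=-4
SUB R4, 11 → R4=(-4)-11=-15
ADD R2, 4 → R2=204+4=208
ADD R6, 1 → R6=4+1=5
CMP R6, 10  (cmp 5,10)
JLT top: taken
LOAD R4, [R2] → R4=M[208]=22
OR R4, 5 → R4=22|5=23
LOAD R4, [R2] → R4=M[208]=22
SUB R4, 11 → R4=22-11=11
ADD R2, 4 → R2=208+4=212
ADD R6, 1 → R6=5+1=6
CMP R6, 10  (cmp 6,10)
JLT top: taken
LOAD R4, [R2] → R4=M[212]=-5
OR R4, 5 → R4=(-5)|5=-1
LOAD R4, [R2] → R4=M[212]=-5
SUB R4, 11 → R4=(-5)-11=-16
ADD R2, 4 → R2=212+4=216
ADD R6, 1 → R6=6+1=7
CMP R6, 10  (cmp 7,10)
JLT top: taken
LOAD R4, [R2] → R4=M[216]=15
OR R4, 5 → R4=15|5=15
LOAD R4, [R2] → R4=M[216]=15
SUB R4, 11 → R4=15-11=4
ADD R2, 4 → R2=216+4=220
ADD R6, 1 → R6=7+1=8
CMP R6, 10  (cmp 8,10)
JLT top: taken
LOAD R4, [R2] → R4=M[220]=20
OR R4, 5 → R4=20|5=21
LOAD R4, [R2] → R4=M[220]=20
SUB R4, 11 → R4=20-11=9
ADD R2, 4 → R2=220+4=224
ADD R6, 1 → R6=8+1=9
CMP R6, 10  (cmp 9,10)
JLT top: taken
LOAD R4, [R2] → R4=M[224]=0
OR R4, 5 → R4=0|5=5
LOAD R4, [R2] → R4=M[224]=0
SUB R4, 11 → R4=0-11=-11
ADD R2, 4 → R2=224+4=228
ADD R6, 1 → R6=9+1=10
CMP R6, 10  (cmp 10,10)
JLT top: not taken
ADD R4, 20 → R4=(-11)+20=9
STORE R4, [208] → M[208]=9
halt.
Total executed instructions: 62.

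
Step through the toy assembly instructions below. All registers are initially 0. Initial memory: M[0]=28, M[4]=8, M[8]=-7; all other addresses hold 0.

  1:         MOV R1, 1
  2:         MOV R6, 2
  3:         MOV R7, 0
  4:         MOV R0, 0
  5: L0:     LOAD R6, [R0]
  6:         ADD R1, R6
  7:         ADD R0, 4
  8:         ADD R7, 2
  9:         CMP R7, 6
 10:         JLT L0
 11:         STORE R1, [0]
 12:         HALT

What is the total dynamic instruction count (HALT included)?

24

MOV R1, 1 → R1=1
MOV R6, 2 → R6=2
MOV R7, 0 → R7=0
MOV R0, 0 → R0=0
LOAD R6, [R0] → R6=M[0]=28
ADD R1, R6 → R1=1+28=29
ADD R0, 4 → R0=0+4=4
ADD R7, 2 → R7=0+2=2
CMP R7, 6  (cmp 2,6)
JLT L0: taken
LOAD R6, [R0] → R6=M[4]=8
ADD R1, R6 → R1=29+8=37
ADD R0, 4 → R0=4+4=8
ADD R7, 2 → R7=2+2=4
CMP R7, 6  (cmp 4,6)
JLT L0: taken
LOAD R6, [R0] → R6=M[8]=-7
ADD R1, R6 → R1=37+(-7)=30
ADD R0, 4 → R0=8+4=12
ADD R7, 2 → R7=4+2=6
CMP R7, 6  (cmp 6,6)
JLT L0: not taken
STORE R1, [0] → M[0]=30
halt.
Total executed instructions: 24.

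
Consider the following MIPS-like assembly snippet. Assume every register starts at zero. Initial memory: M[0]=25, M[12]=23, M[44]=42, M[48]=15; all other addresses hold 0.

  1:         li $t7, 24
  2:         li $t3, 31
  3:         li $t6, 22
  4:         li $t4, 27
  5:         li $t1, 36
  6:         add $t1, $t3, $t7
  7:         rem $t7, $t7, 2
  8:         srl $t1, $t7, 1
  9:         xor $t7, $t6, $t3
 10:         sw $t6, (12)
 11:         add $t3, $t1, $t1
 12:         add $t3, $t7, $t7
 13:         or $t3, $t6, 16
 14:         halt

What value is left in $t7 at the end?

9

li $t7, 24 → $t7=24
li $t3, 31 → $t3=31
li $t6, 22 → $t6=22
li $t4, 27 → $t4=27
li $t1, 36 → $t1=36
add $t1, $t3, $t7 → $t1=31+24=55
rem $t7, $t7, 2 → $t7=24%2=0
srl $t1, $t7, 1 → $t1=0>>1=0
xor $t7, $t6, $t3 → $t7=22^31=9
sw $t6, (12) → M[12]=22
add $t3, $t1, $t1 → $t3=0+0=0
add $t3, $t7, $t7 → $t3=9+9=18
or $t3, $t6, 16 → $t3=22|16=22
halt.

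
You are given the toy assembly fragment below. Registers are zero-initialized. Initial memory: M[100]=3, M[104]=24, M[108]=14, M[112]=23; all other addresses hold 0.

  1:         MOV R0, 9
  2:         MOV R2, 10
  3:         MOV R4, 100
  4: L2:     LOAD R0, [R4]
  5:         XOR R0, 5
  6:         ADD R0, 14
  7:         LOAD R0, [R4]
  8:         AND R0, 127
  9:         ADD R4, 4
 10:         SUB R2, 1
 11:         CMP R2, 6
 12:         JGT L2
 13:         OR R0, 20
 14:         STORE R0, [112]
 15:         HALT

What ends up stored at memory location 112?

23

R0=9
R2=10
R4=100
R0=M[100]=3
R0=3^5=6
R0=6+14=20
R0=M[100]=3
R0=3&127=3
R4=100+4=104
R2=10-1=9
CMP R2, 6  (cmp 9,6)
JGT L2: taken
R0=M[104]=24
R0=24^5=29
R0=29+14=43
R0=M[104]=24
R0=24&127=24
R4=104+4=108
R2=9-1=8
CMP R2, 6  (cmp 8,6)
JGT L2: taken
R0=M[108]=14
R0=14^5=11
R0=11+14=25
R0=M[108]=14
R0=14&127=14
R4=108+4=112
R2=8-1=7
CMP R2, 6  (cmp 7,6)
JGT L2: taken
R0=M[112]=23
R0=23^5=18
R0=18+14=32
R0=M[112]=23
R0=23&127=23
R4=112+4=116
R2=7-1=6
CMP R2, 6  (cmp 6,6)
JGT L2: not taken
R0=23|20=23
STORE R0, [112] → M[112]=23
halt.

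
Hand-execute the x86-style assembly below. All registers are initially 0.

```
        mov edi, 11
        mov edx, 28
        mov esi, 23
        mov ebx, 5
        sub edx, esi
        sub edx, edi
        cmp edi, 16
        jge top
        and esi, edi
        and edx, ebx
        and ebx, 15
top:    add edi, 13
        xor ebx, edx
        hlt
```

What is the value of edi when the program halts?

edi=11
edx=28
esi=23
ebx=5
edx=28-23=5
edx=5-11=-6
cmp edi, 16  (cmp 11,16)
jge top: not taken
esi=23&11=3
edx=(-6)&5=0
ebx=5&15=5
edi=11+13=24
ebx=5^0=5
halt.

24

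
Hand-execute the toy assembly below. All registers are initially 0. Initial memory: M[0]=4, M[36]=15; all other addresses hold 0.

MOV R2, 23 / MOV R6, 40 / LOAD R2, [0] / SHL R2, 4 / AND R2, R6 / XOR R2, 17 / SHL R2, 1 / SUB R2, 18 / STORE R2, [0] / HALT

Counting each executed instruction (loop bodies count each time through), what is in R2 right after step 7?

MOV R2, 23 → R2=23
MOV R6, 40 → R6=40
LOAD R2, [0] → R2=M[0]=4
SHL R2, 4 → R2=4<<4=64
AND R2, R6 → R2=64&40=0
XOR R2, 17 → R2=0^17=17
SHL R2, 1 → R2=17<<1=34
After step 7: R2 = 34.

34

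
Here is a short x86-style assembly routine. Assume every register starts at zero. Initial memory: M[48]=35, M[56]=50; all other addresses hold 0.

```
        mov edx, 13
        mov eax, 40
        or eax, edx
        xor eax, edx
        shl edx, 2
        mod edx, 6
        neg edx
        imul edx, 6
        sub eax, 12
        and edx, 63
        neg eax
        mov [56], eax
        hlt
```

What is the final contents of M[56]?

-20

after mov edx, 13: edx=13
after mov eax, 40: eax=40
after or eax, edx: eax=40|13=45
after xor eax, edx: eax=45^13=32
after shl edx, 2: edx=13<<2=52
after mod edx, 6: edx=52%6=4
after neg edx: edx=-(4)=-4
after imul edx, 6: edx=(-4)*6=-24
after sub eax, 12: eax=32-12=20
after and edx, 63: edx=(-24)&63=40
after neg eax: eax=-(20)=-20
mov [56], eax → M[56]=-20
halt.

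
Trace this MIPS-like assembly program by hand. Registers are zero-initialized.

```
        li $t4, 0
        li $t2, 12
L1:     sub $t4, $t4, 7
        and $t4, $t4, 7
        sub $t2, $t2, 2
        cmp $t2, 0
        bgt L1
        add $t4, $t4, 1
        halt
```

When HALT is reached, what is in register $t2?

0

$t4=0
$t2=12
$t4=0-7=-7
$t4=(-7)&7=1
$t2=12-2=10
cmp $t2, 0  (cmp 10,0)
bgt L1: taken
$t4=1-7=-6
$t4=(-6)&7=2
$t2=10-2=8
cmp $t2, 0  (cmp 8,0)
bgt L1: taken
$t4=2-7=-5
$t4=(-5)&7=3
$t2=8-2=6
cmp $t2, 0  (cmp 6,0)
bgt L1: taken
$t4=3-7=-4
$t4=(-4)&7=4
$t2=6-2=4
cmp $t2, 0  (cmp 4,0)
bgt L1: taken
$t4=4-7=-3
$t4=(-3)&7=5
$t2=4-2=2
cmp $t2, 0  (cmp 2,0)
bgt L1: taken
$t4=5-7=-2
$t4=(-2)&7=6
$t2=2-2=0
cmp $t2, 0  (cmp 0,0)
bgt L1: not taken
$t4=6+1=7
halt.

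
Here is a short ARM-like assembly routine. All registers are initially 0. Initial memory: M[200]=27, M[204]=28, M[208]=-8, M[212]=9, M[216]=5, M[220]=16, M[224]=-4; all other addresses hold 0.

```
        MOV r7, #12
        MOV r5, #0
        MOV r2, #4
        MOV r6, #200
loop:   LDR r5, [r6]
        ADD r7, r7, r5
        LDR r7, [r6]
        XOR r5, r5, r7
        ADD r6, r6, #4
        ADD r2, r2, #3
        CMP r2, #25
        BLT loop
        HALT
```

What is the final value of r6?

MOV r7, #12 → r7=12
MOV r5, #0 → r5=0
MOV r2, #4 → r2=4
MOV r6, #200 → r6=200
LDR r5, [r6] → r5=M[200]=27
ADD r7, r7, r5 → r7=12+27=39
LDR r7, [r6] → r7=M[200]=27
XOR r5, r5, r7 → r5=27^27=0
ADD r6, r6, #4 → r6=200+4=204
ADD r2, r2, #3 → r2=4+3=7
CMP r2, #25  (cmp 7,25)
BLT loop: taken
LDR r5, [r6] → r5=M[204]=28
ADD r7, r7, r5 → r7=27+28=55
LDR r7, [r6] → r7=M[204]=28
XOR r5, r5, r7 → r5=28^28=0
ADD r6, r6, #4 → r6=204+4=208
ADD r2, r2, #3 → r2=7+3=10
CMP r2, #25  (cmp 10,25)
BLT loop: taken
LDR r5, [r6] → r5=M[208]=-8
ADD r7, r7, r5 → r7=28+(-8)=20
LDR r7, [r6] → r7=M[208]=-8
XOR r5, r5, r7 → r5=(-8)^(-8)=0
ADD r6, r6, #4 → r6=208+4=212
ADD r2, r2, #3 → r2=10+3=13
CMP r2, #25  (cmp 13,25)
BLT loop: taken
LDR r5, [r6] → r5=M[212]=9
ADD r7, r7, r5 → r7=(-8)+9=1
LDR r7, [r6] → r7=M[212]=9
XOR r5, r5, r7 → r5=9^9=0
ADD r6, r6, #4 → r6=212+4=216
ADD r2, r2, #3 → r2=13+3=16
CMP r2, #25  (cmp 16,25)
BLT loop: taken
LDR r5, [r6] → r5=M[216]=5
ADD r7, r7, r5 → r7=9+5=14
LDR r7, [r6] → r7=M[216]=5
XOR r5, r5, r7 → r5=5^5=0
ADD r6, r6, #4 → r6=216+4=220
ADD r2, r2, #3 → r2=16+3=19
CMP r2, #25  (cmp 19,25)
BLT loop: taken
LDR r5, [r6] → r5=M[220]=16
ADD r7, r7, r5 → r7=5+16=21
LDR r7, [r6] → r7=M[220]=16
XOR r5, r5, r7 → r5=16^16=0
ADD r6, r6, #4 → r6=220+4=224
ADD r2, r2, #3 → r2=19+3=22
CMP r2, #25  (cmp 22,25)
BLT loop: taken
LDR r5, [r6] → r5=M[224]=-4
ADD r7, r7, r5 → r7=16+(-4)=12
LDR r7, [r6] → r7=M[224]=-4
XOR r5, r5, r7 → r5=(-4)^(-4)=0
ADD r6, r6, #4 → r6=224+4=228
ADD r2, r2, #3 → r2=22+3=25
CMP r2, #25  (cmp 25,25)
BLT loop: not taken
halt.

228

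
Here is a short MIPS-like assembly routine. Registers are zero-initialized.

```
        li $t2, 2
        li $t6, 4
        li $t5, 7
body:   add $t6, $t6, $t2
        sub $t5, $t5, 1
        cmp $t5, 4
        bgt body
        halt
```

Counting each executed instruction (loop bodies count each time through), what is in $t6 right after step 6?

li $t2, 2 → $t2=2
li $t6, 4 → $t6=4
li $t5, 7 → $t5=7
add $t6, $t6, $t2 → $t6=4+2=6
sub $t5, $t5, 1 → $t5=7-1=6
cmp $t5, 4  (cmp 6,4)
After step 6: $t6 = 6.

6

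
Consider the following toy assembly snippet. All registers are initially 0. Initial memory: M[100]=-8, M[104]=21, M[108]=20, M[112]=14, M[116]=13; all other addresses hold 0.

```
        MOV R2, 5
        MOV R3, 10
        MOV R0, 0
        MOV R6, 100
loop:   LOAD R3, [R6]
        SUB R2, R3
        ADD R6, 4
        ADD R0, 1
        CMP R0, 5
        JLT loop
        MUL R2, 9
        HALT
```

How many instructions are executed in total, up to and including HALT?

36

MOV R2, 5 → R2=5
MOV R3, 10 → R3=10
MOV R0, 0 → R0=0
MOV R6, 100 → R6=100
LOAD R3, [R6] → R3=M[100]=-8
SUB R2, R3 → R2=5-(-8)=13
ADD R6, 4 → R6=100+4=104
ADD R0, 1 → R0=0+1=1
CMP R0, 5  (cmp 1,5)
JLT loop: taken
LOAD R3, [R6] → R3=M[104]=21
SUB R2, R3 → R2=13-21=-8
ADD R6, 4 → R6=104+4=108
ADD R0, 1 → R0=1+1=2
CMP R0, 5  (cmp 2,5)
JLT loop: taken
LOAD R3, [R6] → R3=M[108]=20
SUB R2, R3 → R2=(-8)-20=-28
ADD R6, 4 → R6=108+4=112
ADD R0, 1 → R0=2+1=3
CMP R0, 5  (cmp 3,5)
JLT loop: taken
LOAD R3, [R6] → R3=M[112]=14
SUB R2, R3 → R2=(-28)-14=-42
ADD R6, 4 → R6=112+4=116
ADD R0, 1 → R0=3+1=4
CMP R0, 5  (cmp 4,5)
JLT loop: taken
LOAD R3, [R6] → R3=M[116]=13
SUB R2, R3 → R2=(-42)-13=-55
ADD R6, 4 → R6=116+4=120
ADD R0, 1 → R0=4+1=5
CMP R0, 5  (cmp 5,5)
JLT loop: not taken
MUL R2, 9 → R2=(-55)*9=-495
halt.
Total executed instructions: 36.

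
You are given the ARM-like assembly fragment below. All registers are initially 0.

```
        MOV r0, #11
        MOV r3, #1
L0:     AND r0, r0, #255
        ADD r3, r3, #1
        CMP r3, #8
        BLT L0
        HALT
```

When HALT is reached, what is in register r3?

r0=11
r3=1
r0=11&255=11
r3=1+1=2
CMP r3, #8  (cmp 2,8)
BLT L0: taken
r0=11&255=11
r3=2+1=3
CMP r3, #8  (cmp 3,8)
BLT L0: taken
r0=11&255=11
r3=3+1=4
CMP r3, #8  (cmp 4,8)
BLT L0: taken
r0=11&255=11
r3=4+1=5
CMP r3, #8  (cmp 5,8)
BLT L0: taken
r0=11&255=11
r3=5+1=6
CMP r3, #8  (cmp 6,8)
BLT L0: taken
r0=11&255=11
r3=6+1=7
CMP r3, #8  (cmp 7,8)
BLT L0: taken
r0=11&255=11
r3=7+1=8
CMP r3, #8  (cmp 8,8)
BLT L0: not taken
halt.

8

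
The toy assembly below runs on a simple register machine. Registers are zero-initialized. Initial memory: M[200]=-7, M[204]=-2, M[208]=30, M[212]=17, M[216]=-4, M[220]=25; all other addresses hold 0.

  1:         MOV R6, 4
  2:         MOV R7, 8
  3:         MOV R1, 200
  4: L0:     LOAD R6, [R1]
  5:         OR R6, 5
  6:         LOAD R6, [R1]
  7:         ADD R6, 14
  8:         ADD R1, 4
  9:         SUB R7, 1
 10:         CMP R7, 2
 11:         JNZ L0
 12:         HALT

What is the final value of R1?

224

MOV R6, 4 → R6=4
MOV R7, 8 → R7=8
MOV R1, 200 → R1=200
LOAD R6, [R1] → R6=M[200]=-7
OR R6, 5 → R6=(-7)|5=-3
LOAD R6, [R1] → R6=M[200]=-7
ADD R6, 14 → R6=(-7)+14=7
ADD R1, 4 → R1=200+4=204
SUB R7, 1 → R7=8-1=7
CMP R7, 2  (cmp 7,2)
JNZ L0: taken
LOAD R6, [R1] → R6=M[204]=-2
OR R6, 5 → R6=(-2)|5=-1
LOAD R6, [R1] → R6=M[204]=-2
ADD R6, 14 → R6=(-2)+14=12
ADD R1, 4 → R1=204+4=208
SUB R7, 1 → R7=7-1=6
CMP R7, 2  (cmp 6,2)
JNZ L0: taken
LOAD R6, [R1] → R6=M[208]=30
OR R6, 5 → R6=30|5=31
LOAD R6, [R1] → R6=M[208]=30
ADD R6, 14 → R6=30+14=44
ADD R1, 4 → R1=208+4=212
SUB R7, 1 → R7=6-1=5
CMP R7, 2  (cmp 5,2)
JNZ L0: taken
LOAD R6, [R1] → R6=M[212]=17
OR R6, 5 → R6=17|5=21
LOAD R6, [R1] → R6=M[212]=17
ADD R6, 14 → R6=17+14=31
ADD R1, 4 → R1=212+4=216
SUB R7, 1 → R7=5-1=4
CMP R7, 2  (cmp 4,2)
JNZ L0: taken
LOAD R6, [R1] → R6=M[216]=-4
OR R6, 5 → R6=(-4)|5=-3
LOAD R6, [R1] → R6=M[216]=-4
ADD R6, 14 → R6=(-4)+14=10
ADD R1, 4 → R1=216+4=220
SUB R7, 1 → R7=4-1=3
CMP R7, 2  (cmp 3,2)
JNZ L0: taken
LOAD R6, [R1] → R6=M[220]=25
OR R6, 5 → R6=25|5=29
LOAD R6, [R1] → R6=M[220]=25
ADD R6, 14 → R6=25+14=39
ADD R1, 4 → R1=220+4=224
SUB R7, 1 → R7=3-1=2
CMP R7, 2  (cmp 2,2)
JNZ L0: not taken
halt.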